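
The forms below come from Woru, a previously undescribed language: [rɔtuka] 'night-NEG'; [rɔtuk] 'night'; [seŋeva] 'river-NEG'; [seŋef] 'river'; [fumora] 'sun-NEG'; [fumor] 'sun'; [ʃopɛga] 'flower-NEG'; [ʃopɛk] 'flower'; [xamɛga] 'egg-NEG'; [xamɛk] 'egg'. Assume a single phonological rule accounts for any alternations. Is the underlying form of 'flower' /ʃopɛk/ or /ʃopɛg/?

/ʃopɛg/

The root 'flower' surfaces as [ʃopɛga] and [ʃopɛk], with a stem-final [g] ~ [k] alternation.
If /k/ were underlying and a rule turned it into [g] before the NEG suffix, 'night' would also alternate; but it has [k] in both [rɔtuka] and [rɔtuk].
Therefore /g/ is basic and [k] is derived by word-final obstruent devoicing (voiced obstruents become voiceless word-finally).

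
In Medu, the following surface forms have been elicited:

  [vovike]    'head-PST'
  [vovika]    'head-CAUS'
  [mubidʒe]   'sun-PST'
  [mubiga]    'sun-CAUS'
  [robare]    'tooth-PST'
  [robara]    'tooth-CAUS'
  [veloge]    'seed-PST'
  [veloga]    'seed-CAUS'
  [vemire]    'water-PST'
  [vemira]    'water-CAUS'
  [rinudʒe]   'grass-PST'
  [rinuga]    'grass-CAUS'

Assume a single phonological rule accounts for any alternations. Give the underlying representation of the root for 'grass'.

/rinudʒ/

In [rinudʒe] and [rinuga] the final segment of 'grass' alternates: [dʒ] ~ [g].
Compare 'seed', with invariant [g] in [veloge] and [veloga]: an analysis with underlying /g/ and a rule producing [dʒ] before the PST suffix would wrongly predict alternation here too.
Therefore /dʒ/ is basic and [g] is derived by depalatalization (palato-alveolar /dʒ/ becomes [g] when no front vowel follows).
So 'grass' = /rinudʒ/.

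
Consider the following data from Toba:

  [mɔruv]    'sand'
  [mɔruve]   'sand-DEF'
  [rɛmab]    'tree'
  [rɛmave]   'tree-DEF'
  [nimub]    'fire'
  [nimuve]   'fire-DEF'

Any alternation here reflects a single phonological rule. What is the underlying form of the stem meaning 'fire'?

/nimub/

'fire' shows [b] ~ [v] at the end of the stem ([nimub] vs [nimuve]).
But 'sand' keeps [v] in both environments ([mɔruv], [mɔruve]), so there is no rule changing /v/ to [b] in isolation.
So /b/ is underlying, and a rule of intervocalic spirantization — voiced stops become fricatives between vowels — gives [v].
Hence 'fire' is /nimub/ underlyingly.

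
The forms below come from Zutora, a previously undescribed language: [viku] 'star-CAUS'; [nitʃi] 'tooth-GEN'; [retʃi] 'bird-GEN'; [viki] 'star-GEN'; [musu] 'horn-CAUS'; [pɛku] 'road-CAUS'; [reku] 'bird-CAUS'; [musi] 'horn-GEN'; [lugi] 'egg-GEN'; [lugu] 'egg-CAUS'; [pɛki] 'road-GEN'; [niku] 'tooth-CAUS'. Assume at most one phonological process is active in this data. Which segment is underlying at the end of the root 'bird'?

'bird' shows [k] ~ [tʃ] at the end of the stem ([reku] vs [retʃi]).
If /k/ were underlying and a rule turned it into [tʃ] before the GEN suffix, 'road' would also alternate; but it has [k] in both [pɛku] and [pɛki].
So /tʃ/ is underlying, and a rule of depalatalization — palato-alveolar /tʃ/ becomes [k] when no front vowel follows — gives [k].

/tʃ/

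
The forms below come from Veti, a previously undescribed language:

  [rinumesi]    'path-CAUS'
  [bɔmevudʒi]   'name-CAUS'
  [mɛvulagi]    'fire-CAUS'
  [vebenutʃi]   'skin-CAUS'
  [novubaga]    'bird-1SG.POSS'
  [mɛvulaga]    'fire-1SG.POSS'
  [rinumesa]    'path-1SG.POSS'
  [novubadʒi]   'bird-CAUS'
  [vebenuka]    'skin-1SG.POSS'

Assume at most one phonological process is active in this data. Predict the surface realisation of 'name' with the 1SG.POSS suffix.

The root 'bird' surfaces as [novubadʒi] and [novubaga], with a stem-final [dʒ] ~ [g] alternation.
If /g/ were underlying and a rule turned it into [dʒ] before the CAUS suffix, 'fire' would also alternate; but it has [g] in both [mɛvulagi] and [mɛvulaga].
Therefore /dʒ/ is basic and [g] is derived by depalatalization (palato-alveolar /tʃ/ and /dʒ/ become [k] and [g] when no front vowel follows).
From [bɔmevudʒi] the stem 'name' is /bɔmevudʒ/; when no front vowel follows this yields [bɔmevuga].

[bɔmevuga]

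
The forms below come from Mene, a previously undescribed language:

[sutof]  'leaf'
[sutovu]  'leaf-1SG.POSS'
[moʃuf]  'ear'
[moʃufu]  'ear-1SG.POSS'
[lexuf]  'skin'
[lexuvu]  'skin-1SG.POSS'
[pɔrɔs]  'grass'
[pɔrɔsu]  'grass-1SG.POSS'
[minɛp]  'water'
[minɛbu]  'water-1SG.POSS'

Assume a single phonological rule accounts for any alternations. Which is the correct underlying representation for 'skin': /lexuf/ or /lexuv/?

/lexuv/

The root 'skin' surfaces as [lexuf] and [lexuvu], with a stem-final [f] ~ [v] alternation.
The stem 'ear' ([moʃuf], [moʃufu]) shows [f] unchanged in both environments, so [f] cannot be basic with [v] derived before the 1SG.POSS suffix.
So /v/ is underlying, and a rule of word-final obstruent devoicing — voiced obstruents become voiceless word-finally — gives [f].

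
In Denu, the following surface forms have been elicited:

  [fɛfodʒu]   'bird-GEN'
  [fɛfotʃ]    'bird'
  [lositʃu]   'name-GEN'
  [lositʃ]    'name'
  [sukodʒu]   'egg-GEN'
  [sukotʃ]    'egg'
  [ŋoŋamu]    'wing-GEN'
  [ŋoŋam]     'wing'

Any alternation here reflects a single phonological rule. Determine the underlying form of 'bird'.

/fɛfodʒ/

The root 'bird' surfaces as [fɛfodʒu] and [fɛfotʃ], with a stem-final [dʒ] ~ [tʃ] alternation.
If /tʃ/ were underlying and a rule turned it into [dʒ] before the GEN suffix, 'name' would also alternate; but it has [tʃ] in both [lositʃu] and [lositʃ].
The alternation reflects word-final obstruent devoicing: voiced obstruents become voiceless word-finally. /dʒ/ is underlying.
The underlying form of 'bird' is therefore /fɛfodʒ/.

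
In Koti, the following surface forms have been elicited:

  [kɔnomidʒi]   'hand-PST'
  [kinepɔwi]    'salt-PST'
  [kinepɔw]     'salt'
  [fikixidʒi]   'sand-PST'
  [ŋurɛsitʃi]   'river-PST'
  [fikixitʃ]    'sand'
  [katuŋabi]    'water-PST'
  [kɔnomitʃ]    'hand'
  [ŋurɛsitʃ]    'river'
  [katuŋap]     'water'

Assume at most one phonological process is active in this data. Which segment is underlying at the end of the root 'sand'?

'sand' shows [tʃ] ~ [dʒ] at the end of the stem ([fikixitʃ] vs [fikixidʒi]).
The stem 'river' ([ŋurɛsitʃ], [ŋurɛsitʃi]) shows [tʃ] unchanged in both environments, so [tʃ] cannot be basic with [dʒ] derived before the PST suffix.
So /dʒ/ is underlying, and a rule of word-final obstruent devoicing — voiced obstruents become voiceless word-finally — gives [tʃ].

/dʒ/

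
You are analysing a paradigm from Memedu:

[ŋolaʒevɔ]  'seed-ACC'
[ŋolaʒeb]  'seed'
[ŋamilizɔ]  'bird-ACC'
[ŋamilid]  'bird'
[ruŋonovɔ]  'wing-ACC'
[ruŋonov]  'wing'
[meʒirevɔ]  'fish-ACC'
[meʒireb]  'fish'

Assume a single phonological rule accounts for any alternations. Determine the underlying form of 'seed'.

/ŋolaʒeb/

The root 'seed' surfaces as [ŋolaʒevɔ] and [ŋolaʒeb], with a stem-final [v] ~ [b] alternation.
Compare 'wing', with invariant [v] in [ruŋonovɔ] and [ruŋonov]: an analysis with underlying /v/ and a rule producing [b] in isolation would wrongly predict alternation here too.
Therefore /b/ is basic and [v] is derived by intervocalic spirantization (voiced stops become fricatives between vowels).
Hence 'seed' is /ŋolaʒeb/ underlyingly.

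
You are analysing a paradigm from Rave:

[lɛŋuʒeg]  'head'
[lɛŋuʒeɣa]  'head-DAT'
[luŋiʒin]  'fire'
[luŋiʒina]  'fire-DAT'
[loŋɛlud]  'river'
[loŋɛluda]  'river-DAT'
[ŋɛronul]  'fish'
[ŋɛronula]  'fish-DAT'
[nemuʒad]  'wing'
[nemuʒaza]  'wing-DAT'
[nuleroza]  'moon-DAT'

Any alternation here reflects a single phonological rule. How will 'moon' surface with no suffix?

[nulerod]

In [nemuʒad] and [nemuʒaza] the final segment of 'wing' alternates: [d] ~ [z].
If /d/ were underlying and a rule turned it into [z] before the DAT suffix, 'river' would also alternate; but it has [d] in both [loŋɛlud] and [loŋɛluda].
The alternation reflects word-final hardening: voiced fricatives become stops word-finally. /z/ is underlying.
From [nuleroza] the stem 'moon' is /nuleroz/; word-finally this yields [nulerod].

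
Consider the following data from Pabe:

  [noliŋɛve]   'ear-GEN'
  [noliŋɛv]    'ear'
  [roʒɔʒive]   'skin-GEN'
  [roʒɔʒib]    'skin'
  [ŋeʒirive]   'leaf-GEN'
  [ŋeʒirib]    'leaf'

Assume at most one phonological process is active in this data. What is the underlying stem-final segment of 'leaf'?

/b/

'leaf' shows [v] ~ [b] at the end of the stem ([ŋeʒirive] vs [ŋeʒirib]).
But 'ear' keeps [v] in both environments ([noliŋɛve], [noliŋɛv]), so there is no rule changing /v/ to [b] in isolation.
The underlying segment must be /b/; voiced stops become fricatives between vowels, yielding [v] there.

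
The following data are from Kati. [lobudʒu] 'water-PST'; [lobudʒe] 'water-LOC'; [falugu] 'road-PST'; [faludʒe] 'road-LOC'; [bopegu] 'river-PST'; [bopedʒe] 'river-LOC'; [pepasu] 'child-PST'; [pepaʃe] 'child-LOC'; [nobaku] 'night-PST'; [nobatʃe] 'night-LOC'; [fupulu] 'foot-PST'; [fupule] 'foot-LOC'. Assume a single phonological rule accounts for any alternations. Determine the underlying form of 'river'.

/bopeg/

The root 'river' surfaces as [bopegu] and [bopedʒe], with a stem-final [g] ~ [dʒ] alternation.
The stem 'water' ([lobudʒu], [lobudʒe]) shows [dʒ] unchanged in both environments, so [dʒ] cannot be basic with [g] derived before the PST suffix.
The underlying segment must be /g/; /k/, /g/ and /s/ become palato-alveolar [tʃ], [dʒ] and [ʃ] before a front vowel, yielding [dʒ] there.
So 'river' = /bopeg/.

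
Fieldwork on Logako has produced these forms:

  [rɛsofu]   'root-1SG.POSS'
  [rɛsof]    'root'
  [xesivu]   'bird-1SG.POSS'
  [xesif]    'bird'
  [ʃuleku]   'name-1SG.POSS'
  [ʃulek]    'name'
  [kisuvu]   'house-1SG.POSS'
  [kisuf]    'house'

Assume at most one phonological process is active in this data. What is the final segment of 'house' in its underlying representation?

The root 'house' surfaces as [kisuvu] and [kisuf], with a stem-final [v] ~ [f] alternation.
If /f/ were underlying and a rule turned it into [v] before the 1SG.POSS suffix, 'root' would also alternate; but it has [f] in both [rɛsofu] and [rɛsof].
The alternation reflects word-final obstruent devoicing: voiced obstruents become voiceless word-finally. /v/ is underlying.

/v/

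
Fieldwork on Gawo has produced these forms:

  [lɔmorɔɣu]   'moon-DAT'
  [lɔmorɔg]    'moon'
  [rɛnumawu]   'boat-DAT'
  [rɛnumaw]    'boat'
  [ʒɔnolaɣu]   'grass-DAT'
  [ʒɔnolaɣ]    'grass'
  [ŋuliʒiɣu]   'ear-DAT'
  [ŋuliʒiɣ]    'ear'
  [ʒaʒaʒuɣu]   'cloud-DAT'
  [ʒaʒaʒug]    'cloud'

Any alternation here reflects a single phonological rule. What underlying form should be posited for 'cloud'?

/ʒaʒaʒug/

In [ʒaʒaʒuɣu] and [ʒaʒaʒug] the final segment of 'cloud' alternates: [ɣ] ~ [g].
The stem 'grass' ([ʒɔnolaɣu], [ʒɔnolaɣ]) shows [ɣ] unchanged in both environments, so [ɣ] cannot be basic with [g] derived in isolation.
Therefore /g/ is basic and [ɣ] is derived by intervocalic spirantization (voiced stops become fricatives between vowels).
The underlying form of 'cloud' is therefore /ʒaʒaʒug/.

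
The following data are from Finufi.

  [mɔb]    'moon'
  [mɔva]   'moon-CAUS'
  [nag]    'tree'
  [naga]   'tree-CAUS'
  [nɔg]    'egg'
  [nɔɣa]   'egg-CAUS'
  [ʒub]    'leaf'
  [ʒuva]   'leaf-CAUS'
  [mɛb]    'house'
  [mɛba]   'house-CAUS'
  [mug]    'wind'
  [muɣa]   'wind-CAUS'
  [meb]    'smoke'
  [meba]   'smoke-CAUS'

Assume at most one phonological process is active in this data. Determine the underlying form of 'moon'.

/mɔv/

'moon' shows [b] ~ [v] at the end of the stem ([mɔb] vs [mɔva]).
But 'smoke' keeps [b] in both environments ([meb], [meba]), so there is no rule changing /b/ to [v] before the CAUS suffix.
The alternation reflects word-final hardening: voiced fricatives become stops word-finally. /v/ is underlying.
So 'moon' = /mɔv/.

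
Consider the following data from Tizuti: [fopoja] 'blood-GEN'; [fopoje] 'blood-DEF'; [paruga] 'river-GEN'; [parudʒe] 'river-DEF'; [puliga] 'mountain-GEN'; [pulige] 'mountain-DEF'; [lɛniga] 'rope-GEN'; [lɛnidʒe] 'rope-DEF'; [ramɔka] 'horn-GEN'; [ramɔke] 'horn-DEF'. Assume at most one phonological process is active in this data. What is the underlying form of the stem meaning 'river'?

The stem for 'river' ends in [g] in [paruga] but [dʒ] in [parudʒe].
The stem 'mountain' ([puliga], [pulige]) shows [g] unchanged in both environments, so [g] cannot be basic with [dʒ] derived before the DEF suffix.
The underlying segment must be /dʒ/; palato-alveolar /dʒ/ becomes [g] when no front vowel follows, yielding [g] there.

/parudʒ/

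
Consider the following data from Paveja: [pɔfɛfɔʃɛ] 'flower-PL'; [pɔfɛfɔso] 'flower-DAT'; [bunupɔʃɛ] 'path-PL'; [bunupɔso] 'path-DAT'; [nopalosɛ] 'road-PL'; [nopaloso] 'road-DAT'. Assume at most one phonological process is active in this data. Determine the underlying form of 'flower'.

The stem for 'flower' ends in [ʃ] in [pɔfɛfɔʃɛ] but [s] in [pɔfɛfɔso].
If /s/ were underlying and a rule turned it into [ʃ] before the PL suffix, 'road' would also alternate; but it has [s] in both [nopalosɛ] and [nopaloso].
The alternation reflects depalatalization: palato-alveolar /ʃ/ becomes [s] when no front vowel follows. /ʃ/ is underlying.
The underlying form of 'flower' is therefore /pɔfɛfɔʃ/.

/pɔfɛfɔʃ/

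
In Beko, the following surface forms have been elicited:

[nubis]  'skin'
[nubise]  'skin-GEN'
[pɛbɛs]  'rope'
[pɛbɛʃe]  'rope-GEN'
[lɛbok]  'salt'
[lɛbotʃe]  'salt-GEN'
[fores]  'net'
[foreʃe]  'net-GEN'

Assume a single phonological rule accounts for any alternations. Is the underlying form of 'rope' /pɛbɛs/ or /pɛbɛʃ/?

/pɛbɛʃ/

The stem for 'rope' ends in [s] in [pɛbɛs] but [ʃ] in [pɛbɛʃe].
If /s/ were underlying and a rule turned it into [ʃ] before the GEN suffix, 'skin' would also alternate; but it has [s] in both [nubis] and [nubise].
So /ʃ/ is underlying, and a rule of depalatalization — palato-alveolar /tʃ/ and /ʃ/ become [k] and [s] when no front vowel follows — gives [s].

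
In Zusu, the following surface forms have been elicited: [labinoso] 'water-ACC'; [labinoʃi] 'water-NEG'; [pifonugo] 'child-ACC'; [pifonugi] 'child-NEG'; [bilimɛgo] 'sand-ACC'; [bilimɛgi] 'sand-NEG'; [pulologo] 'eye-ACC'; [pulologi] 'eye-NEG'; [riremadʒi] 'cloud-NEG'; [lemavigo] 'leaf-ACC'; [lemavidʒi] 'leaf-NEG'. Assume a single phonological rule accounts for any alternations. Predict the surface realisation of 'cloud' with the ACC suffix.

The stem for 'leaf' ends in [g] in [lemavigo] but [dʒ] in [lemavidʒi].
But 'sand' keeps [g] in both environments ([bilimɛgo], [bilimɛgi]), so there is no rule changing /g/ to [dʒ] before the NEG suffix.
So /dʒ/ is underlying, and a rule of depalatalization — palato-alveolar /dʒ/ and /ʃ/ become [g] and [s] when no front vowel follows — gives [g].
From [riremadʒi] the stem 'cloud' is /riremadʒ/; when no front vowel follows this yields [riremago].

[riremago]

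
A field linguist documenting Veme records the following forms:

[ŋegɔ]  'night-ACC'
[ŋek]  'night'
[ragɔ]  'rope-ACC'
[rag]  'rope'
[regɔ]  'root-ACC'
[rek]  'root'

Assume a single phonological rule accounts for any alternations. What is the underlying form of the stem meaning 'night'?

/ŋek/

'night' shows [g] ~ [k] at the end of the stem ([ŋegɔ] vs [ŋek]).
But 'rope' keeps [g] in both environments ([ragɔ], [rag]), so there is no rule changing /g/ to [k] in isolation.
The underlying segment must be /k/; voiceless stops become voiced between vowels, yielding [g] there.
Hence 'night' is /ŋek/ underlyingly.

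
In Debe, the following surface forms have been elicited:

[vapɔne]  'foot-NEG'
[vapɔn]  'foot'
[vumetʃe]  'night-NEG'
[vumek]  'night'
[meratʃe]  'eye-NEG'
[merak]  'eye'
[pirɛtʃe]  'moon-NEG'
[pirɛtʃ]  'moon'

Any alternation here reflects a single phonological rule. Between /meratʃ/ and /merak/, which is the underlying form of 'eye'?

/merak/

The root 'eye' surfaces as [meratʃe] and [merak], with a stem-final [tʃ] ~ [k] alternation.
Compare 'moon', with invariant [tʃ] in [pirɛtʃe] and [pirɛtʃ]: an analysis with underlying /tʃ/ and a rule producing [k] in isolation would wrongly predict alternation here too.
So /k/ is underlying, and a rule of palatalization before a front vowel — /k/ becomes palato-alveolar [tʃ] before a front vowel — gives [tʃ].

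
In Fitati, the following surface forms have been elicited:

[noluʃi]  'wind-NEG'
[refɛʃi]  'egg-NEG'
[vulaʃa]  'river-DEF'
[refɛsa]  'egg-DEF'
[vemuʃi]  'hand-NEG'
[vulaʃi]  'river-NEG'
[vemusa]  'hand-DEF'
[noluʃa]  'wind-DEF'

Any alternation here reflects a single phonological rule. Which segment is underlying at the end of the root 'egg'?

The stem for 'egg' ends in [s] in [refɛsa] but [ʃ] in [refɛʃi].
The stem 'wind' ([noluʃa], [noluʃi]) shows [ʃ] unchanged in both environments, so [ʃ] cannot be basic with [s] derived before the DEF suffix.
The alternation reflects palatalization before a front vowel: /s/ becomes palato-alveolar [ʃ] before a front vowel. /s/ is underlying.

/s/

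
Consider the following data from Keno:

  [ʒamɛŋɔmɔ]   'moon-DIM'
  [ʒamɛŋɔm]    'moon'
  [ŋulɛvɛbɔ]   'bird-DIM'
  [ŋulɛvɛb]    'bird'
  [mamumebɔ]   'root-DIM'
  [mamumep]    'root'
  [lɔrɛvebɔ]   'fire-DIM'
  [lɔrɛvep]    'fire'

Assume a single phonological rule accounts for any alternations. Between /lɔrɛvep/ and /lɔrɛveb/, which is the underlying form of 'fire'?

/lɔrɛvep/

'fire' shows [b] ~ [p] at the end of the stem ([lɔrɛvebɔ] vs [lɔrɛvep]).
But 'bird' keeps [b] in both environments ([ŋulɛvɛbɔ], [ŋulɛvɛb]), so there is no rule changing /b/ to [p] in isolation.
Therefore /p/ is basic and [b] is derived by intervocalic voicing (voiceless stops become voiced between vowels).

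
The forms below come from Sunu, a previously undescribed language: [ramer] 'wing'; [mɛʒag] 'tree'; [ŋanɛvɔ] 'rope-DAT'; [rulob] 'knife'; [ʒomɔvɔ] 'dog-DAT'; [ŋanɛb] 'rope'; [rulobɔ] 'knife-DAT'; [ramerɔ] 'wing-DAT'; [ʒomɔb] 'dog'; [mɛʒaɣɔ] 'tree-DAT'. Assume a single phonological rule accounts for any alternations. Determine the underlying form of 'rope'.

/ŋanɛv/

In [ŋanɛvɔ] and [ŋanɛb] the final segment of 'rope' alternates: [v] ~ [b].
Compare 'knife', with invariant [b] in [rulobɔ] and [rulob]: an analysis with underlying /b/ and a rule producing [v] before the DAT suffix would wrongly predict alternation here too.
The underlying segment must be /v/; voiced fricatives become stops word-finally, yielding [b] there.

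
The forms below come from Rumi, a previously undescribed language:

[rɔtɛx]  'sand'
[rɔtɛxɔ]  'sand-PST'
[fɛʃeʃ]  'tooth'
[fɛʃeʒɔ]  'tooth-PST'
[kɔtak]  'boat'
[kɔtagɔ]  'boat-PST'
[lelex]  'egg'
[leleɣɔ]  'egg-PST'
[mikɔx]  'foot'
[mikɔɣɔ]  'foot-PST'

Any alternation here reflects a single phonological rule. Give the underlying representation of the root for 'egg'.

In [lelex] and [leleɣɔ] the final segment of 'egg' alternates: [x] ~ [ɣ].
Compare 'sand', with invariant [x] in [rɔtɛx] and [rɔtɛxɔ]: an analysis with underlying /x/ and a rule producing [ɣ] before the PST suffix would wrongly predict alternation here too.
Therefore /ɣ/ is basic and [x] is derived by word-final obstruent devoicing (voiced obstruents become voiceless word-finally).

/leleɣ/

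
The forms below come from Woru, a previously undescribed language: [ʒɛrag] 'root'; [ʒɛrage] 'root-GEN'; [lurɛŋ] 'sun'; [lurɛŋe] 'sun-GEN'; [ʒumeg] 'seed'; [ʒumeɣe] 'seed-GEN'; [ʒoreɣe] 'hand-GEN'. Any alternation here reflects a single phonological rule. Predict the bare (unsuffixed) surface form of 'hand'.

The stem for 'seed' ends in [g] in [ʒumeg] but [ɣ] in [ʒumeɣe].
But 'root' keeps [g] in both environments ([ʒɛrag], [ʒɛrage]), so there is no rule changing /g/ to [ɣ] before the GEN suffix.
The alternation reflects word-final hardening: voiced fricatives become stops word-finally. /ɣ/ is underlying.
The one attested form of 'hand', [ʒoreɣe], shows underlying /ʒoreɣ/. Applying the same rule word-finally gives [ʒoreg].

[ʒoreg]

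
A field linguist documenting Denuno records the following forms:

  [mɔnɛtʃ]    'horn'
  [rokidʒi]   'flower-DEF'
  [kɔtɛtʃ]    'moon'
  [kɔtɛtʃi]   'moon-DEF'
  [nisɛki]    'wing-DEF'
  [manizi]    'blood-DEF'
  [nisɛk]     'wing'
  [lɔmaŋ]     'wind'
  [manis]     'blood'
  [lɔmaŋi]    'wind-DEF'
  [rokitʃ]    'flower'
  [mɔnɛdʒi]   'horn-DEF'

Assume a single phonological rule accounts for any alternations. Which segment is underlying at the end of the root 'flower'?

/dʒ/

The stem for 'flower' ends in [tʃ] in [rokitʃ] but [dʒ] in [rokidʒi].
But 'moon' keeps [tʃ] in both environments ([kɔtɛtʃ], [kɔtɛtʃi]), so there is no rule changing /tʃ/ to [dʒ] before the DEF suffix.
So /dʒ/ is underlying, and a rule of word-final obstruent devoicing — voiced obstruents become voiceless word-finally — gives [tʃ].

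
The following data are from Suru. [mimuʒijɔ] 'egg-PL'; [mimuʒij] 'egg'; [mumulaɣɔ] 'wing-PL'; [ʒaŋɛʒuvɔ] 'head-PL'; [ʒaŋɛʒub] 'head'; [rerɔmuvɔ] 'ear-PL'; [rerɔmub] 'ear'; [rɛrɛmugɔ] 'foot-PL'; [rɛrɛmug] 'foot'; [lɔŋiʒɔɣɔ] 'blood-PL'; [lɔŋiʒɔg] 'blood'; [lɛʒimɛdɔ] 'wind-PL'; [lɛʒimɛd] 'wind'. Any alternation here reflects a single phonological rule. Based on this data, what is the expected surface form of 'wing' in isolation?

The stem for 'blood' ends in [ɣ] in [lɔŋiʒɔɣɔ] but [g] in [lɔŋiʒɔg].
The stem 'foot' ([rɛrɛmugɔ], [rɛrɛmug]) shows [g] unchanged in both environments, so [g] cannot be basic with [ɣ] derived before the PL suffix.
Therefore /ɣ/ is basic and [g] is derived by word-final hardening (voiced fricatives become stops word-finally).
The one attested form of 'wing', [mumulaɣɔ], shows underlying /mumulaɣ/. Applying the same rule word-finally gives [mumulag].

[mumulag]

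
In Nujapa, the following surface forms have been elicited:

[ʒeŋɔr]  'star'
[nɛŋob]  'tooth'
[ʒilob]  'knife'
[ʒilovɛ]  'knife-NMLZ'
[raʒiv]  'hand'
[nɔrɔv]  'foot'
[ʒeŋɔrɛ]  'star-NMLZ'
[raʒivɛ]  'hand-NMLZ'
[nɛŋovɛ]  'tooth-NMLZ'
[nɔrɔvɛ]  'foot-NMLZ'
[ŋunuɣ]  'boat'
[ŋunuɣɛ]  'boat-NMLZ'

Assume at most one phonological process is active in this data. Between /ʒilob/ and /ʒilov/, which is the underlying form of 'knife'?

/ʒilob/

The root 'knife' surfaces as [ʒilovɛ] and [ʒilob], with a stem-final [v] ~ [b] alternation.
Compare 'hand', with invariant [v] in [raʒivɛ] and [raʒiv]: an analysis with underlying /v/ and a rule producing [b] in isolation would wrongly predict alternation here too.
The alternation reflects intervocalic spirantization: voiced stops become fricatives between vowels. /b/ is underlying.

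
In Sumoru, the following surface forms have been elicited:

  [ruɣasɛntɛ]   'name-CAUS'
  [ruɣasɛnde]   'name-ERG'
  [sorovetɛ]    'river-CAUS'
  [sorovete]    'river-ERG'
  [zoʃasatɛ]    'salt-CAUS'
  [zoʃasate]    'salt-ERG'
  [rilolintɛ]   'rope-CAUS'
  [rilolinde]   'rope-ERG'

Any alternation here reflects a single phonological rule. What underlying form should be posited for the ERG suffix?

The ERG morpheme has two allomorphs, [-de] and [-te].
The CAUS suffix, which begins with [t], is invariant after every stem; so [t] is not altered by any rule here.
So the underlying form is /-de/, and voiced stops become voiceless after a vowel.

/-de/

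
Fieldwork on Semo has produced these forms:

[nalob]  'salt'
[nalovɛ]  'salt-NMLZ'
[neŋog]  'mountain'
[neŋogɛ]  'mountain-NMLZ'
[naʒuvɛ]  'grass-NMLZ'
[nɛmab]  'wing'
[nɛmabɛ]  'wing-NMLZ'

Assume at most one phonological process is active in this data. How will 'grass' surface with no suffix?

[naʒub]

The stem for 'salt' ends in [b] in [nalob] but [v] in [nalovɛ].
The stem 'wing' ([nɛmab], [nɛmabɛ]) shows [b] unchanged in both environments, so [b] cannot be basic with [v] derived before the NMLZ suffix.
Therefore /v/ is basic and [b] is derived by word-final hardening (voiced fricatives become stops word-finally).
The one attested form of 'grass', [naʒuvɛ], shows underlying /naʒuv/. Applying the same rule word-finally gives [naʒub].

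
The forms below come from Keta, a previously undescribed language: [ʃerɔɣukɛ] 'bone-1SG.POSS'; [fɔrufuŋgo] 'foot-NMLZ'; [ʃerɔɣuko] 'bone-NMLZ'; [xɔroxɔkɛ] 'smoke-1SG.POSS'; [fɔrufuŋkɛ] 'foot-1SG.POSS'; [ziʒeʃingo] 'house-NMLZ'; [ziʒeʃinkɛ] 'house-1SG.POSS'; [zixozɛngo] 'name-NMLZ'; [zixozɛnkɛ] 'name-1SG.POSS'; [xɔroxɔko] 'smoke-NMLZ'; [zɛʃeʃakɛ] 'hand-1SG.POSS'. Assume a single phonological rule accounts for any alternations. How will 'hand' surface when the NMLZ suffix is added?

[zɛʃeʃako]

The NMLZ suffix surfaces as [-go] and [-ko], depending on the final segment of the stem.
The 1SG.POSS suffix, which begins with [k], is invariant after every stem; so [k] is not altered by any rule here.
The NMLZ suffix is therefore /-go/ underlyingly, with post-vocalic devoicing: voiced stops become voiceless after a vowel.
After 'hand', which ends in a vowel, the suffix surfaces as [-ko], giving [zɛʃeʃako].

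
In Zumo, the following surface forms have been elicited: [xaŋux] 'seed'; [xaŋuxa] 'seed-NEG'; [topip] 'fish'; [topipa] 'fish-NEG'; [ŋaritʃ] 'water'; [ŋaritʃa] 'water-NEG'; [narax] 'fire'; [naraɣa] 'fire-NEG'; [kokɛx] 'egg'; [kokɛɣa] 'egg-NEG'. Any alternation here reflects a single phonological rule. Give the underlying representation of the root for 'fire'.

/naraɣ/

The root 'fire' surfaces as [narax] and [naraɣa], with a stem-final [x] ~ [ɣ] alternation.
The stem 'seed' ([xaŋux], [xaŋuxa]) shows [x] unchanged in both environments, so [x] cannot be basic with [ɣ] derived before the NEG suffix.
The alternation reflects word-final obstruent devoicing: voiced obstruents become voiceless word-finally. /ɣ/ is underlying.
The underlying form of 'fire' is therefore /naraɣ/.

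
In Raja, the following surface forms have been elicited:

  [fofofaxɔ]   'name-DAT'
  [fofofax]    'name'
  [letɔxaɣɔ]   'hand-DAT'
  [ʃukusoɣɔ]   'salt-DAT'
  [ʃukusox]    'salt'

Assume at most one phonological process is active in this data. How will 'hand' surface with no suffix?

[letɔxax]

The root 'salt' surfaces as [ʃukusoɣɔ] and [ʃukusox], with a stem-final [ɣ] ~ [x] alternation.
But 'name' keeps [x] in both environments ([fofofaxɔ], [fofofax]), so there is no rule changing /x/ to [ɣ] before the DAT suffix.
The underlying segment must be /ɣ/; voiced obstruents become voiceless word-finally, yielding [x] there.
The one attested form of 'hand', [letɔxaɣɔ], shows underlying /letɔxaɣ/. Applying the same rule word-finally gives [letɔxax].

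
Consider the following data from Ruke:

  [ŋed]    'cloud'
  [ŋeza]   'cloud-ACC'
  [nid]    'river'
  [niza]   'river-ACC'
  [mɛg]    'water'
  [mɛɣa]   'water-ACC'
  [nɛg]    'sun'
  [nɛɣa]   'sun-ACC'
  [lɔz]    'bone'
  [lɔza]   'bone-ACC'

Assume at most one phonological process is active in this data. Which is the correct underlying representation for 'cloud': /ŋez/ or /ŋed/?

/ŋed/

In [ŋed] and [ŋeza] the final segment of 'cloud' alternates: [d] ~ [z].
The stem 'bone' ([lɔz], [lɔza]) shows [z] unchanged in both environments, so [z] cannot be basic with [d] derived in isolation.
So /d/ is underlying, and a rule of intervocalic spirantization — voiced stops become fricatives between vowels — gives [z].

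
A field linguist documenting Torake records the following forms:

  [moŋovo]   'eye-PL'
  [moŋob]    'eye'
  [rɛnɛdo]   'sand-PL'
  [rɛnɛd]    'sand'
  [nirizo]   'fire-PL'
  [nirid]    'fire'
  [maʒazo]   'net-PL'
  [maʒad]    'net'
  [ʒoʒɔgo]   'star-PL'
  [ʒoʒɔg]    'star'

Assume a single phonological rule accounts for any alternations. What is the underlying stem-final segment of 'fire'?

/z/

The root 'fire' surfaces as [nirizo] and [nirid], with a stem-final [z] ~ [d] alternation.
If /d/ were underlying and a rule turned it into [z] before the PL suffix, 'sand' would also alternate; but it has [d] in both [rɛnɛdo] and [rɛnɛd].
Therefore /z/ is basic and [d] is derived by word-final hardening (voiced fricatives become stops word-finally).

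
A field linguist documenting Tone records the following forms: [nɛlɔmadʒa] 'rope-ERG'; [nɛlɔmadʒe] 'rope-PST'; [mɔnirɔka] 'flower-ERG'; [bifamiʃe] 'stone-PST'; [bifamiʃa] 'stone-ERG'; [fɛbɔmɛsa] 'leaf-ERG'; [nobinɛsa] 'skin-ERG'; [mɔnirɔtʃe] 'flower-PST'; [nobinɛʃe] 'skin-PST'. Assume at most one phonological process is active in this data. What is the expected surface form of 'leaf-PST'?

The stem for 'skin' ends in [ʃ] in [nobinɛʃe] but [s] in [nobinɛsa].
If /ʃ/ were underlying and a rule turned it into [s] before the ERG suffix, 'stone' would also alternate; but it has [ʃ] in both [bifamiʃe] and [bifamiʃa].
Therefore /s/ is basic and [ʃ] is derived by palatalization before a front vowel (/k/ and /s/ become palato-alveolar [tʃ] and [ʃ] before a front vowel).
The one attested form of 'leaf', [fɛbɔmɛsa], shows underlying /fɛbɔmɛs/. Applying the same rule before a front vowel gives [fɛbɔmɛʃe].

[fɛbɔmɛʃe]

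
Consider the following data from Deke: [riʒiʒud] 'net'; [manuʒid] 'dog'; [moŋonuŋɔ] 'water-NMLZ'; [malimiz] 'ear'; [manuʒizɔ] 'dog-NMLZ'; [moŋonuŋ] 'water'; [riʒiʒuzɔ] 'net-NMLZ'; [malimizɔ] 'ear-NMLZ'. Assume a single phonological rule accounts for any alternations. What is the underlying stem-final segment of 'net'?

'net' shows [d] ~ [z] at the end of the stem ([riʒiʒud] vs [riʒiʒuzɔ]).
But 'ear' keeps [z] in both environments ([malimiz], [malimizɔ]), so there is no rule changing /z/ to [d] in isolation.
The underlying segment must be /d/; voiced stops become fricatives between vowels, yielding [z] there.

/d/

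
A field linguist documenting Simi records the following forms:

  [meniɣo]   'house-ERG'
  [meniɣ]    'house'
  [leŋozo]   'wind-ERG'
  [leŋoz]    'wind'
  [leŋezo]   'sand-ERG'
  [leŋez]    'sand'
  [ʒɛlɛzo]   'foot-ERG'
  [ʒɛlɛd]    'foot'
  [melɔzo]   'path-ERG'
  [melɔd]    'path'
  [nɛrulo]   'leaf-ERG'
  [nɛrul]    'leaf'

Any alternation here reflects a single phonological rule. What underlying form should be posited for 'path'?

/melɔd/

The stem for 'path' ends in [z] in [melɔzo] but [d] in [melɔd].
Compare 'sand', with invariant [z] in [leŋezo] and [leŋez]: an analysis with underlying /z/ and a rule producing [d] in isolation would wrongly predict alternation here too.
The underlying segment must be /d/; voiced stops become fricatives between vowels, yielding [z] there.
The underlying form of 'path' is therefore /melɔd/.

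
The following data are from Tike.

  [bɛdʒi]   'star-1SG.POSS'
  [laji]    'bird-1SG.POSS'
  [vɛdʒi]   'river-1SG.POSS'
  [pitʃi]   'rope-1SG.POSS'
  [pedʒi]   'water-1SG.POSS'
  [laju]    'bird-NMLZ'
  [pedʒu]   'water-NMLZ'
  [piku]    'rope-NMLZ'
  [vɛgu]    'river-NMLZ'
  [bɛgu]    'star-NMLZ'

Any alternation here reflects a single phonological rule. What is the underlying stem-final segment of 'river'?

/g/

'river' shows [g] ~ [dʒ] at the end of the stem ([vɛgu] vs [vɛdʒi]).
But 'water' keeps [dʒ] in both environments ([pedʒu], [pedʒi]), so there is no rule changing /dʒ/ to [g] before the NMLZ suffix.
The alternation reflects palatalization before a front vowel: /k/ and /g/ become palato-alveolar [tʃ] and [dʒ] before a front vowel. /g/ is underlying.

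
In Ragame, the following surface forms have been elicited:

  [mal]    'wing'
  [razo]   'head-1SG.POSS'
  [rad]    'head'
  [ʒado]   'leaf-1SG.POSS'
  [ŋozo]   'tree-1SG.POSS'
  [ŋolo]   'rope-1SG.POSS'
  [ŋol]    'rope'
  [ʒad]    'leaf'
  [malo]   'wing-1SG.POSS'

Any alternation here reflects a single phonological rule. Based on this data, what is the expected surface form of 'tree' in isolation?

[ŋod]

The root 'head' surfaces as [razo] and [rad], with a stem-final [z] ~ [d] alternation.
The stem 'leaf' ([ʒado], [ʒad]) shows [d] unchanged in both environments, so [d] cannot be basic with [z] derived before the 1SG.POSS suffix.
The alternation reflects word-final hardening: voiced fricatives become stops word-finally. /z/ is underlying.
From [ŋozo] the stem 'tree' is /ŋoz/; word-finally this yields [ŋod].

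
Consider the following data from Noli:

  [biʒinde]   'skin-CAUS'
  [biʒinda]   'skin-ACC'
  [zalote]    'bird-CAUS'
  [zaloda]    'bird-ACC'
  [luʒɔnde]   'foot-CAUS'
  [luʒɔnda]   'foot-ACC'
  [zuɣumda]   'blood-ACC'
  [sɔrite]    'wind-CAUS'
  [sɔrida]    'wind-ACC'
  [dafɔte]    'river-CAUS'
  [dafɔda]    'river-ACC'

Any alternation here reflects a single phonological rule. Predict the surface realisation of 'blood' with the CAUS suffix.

The CAUS morpheme has two allomorphs, [-de] and [-te].
By contrast the ACC suffix keeps its initial [d] throughout — that segment must be underlying.
The CAUS suffix is therefore /-te/ underlyingly, with post-nasal voicing: voiceless stops become voiced after a nasal.
After 'blood', which ends in a nasal, the suffix surfaces as [-de], giving [zuɣumde].

[zuɣumde]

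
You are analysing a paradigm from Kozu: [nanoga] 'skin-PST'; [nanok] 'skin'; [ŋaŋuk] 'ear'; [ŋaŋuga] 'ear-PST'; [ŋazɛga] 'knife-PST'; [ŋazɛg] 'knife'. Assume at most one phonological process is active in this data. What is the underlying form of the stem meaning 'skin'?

/nanok/

In [nanoga] and [nanok] the final segment of 'skin' alternates: [g] ~ [k].
The stem 'knife' ([ŋazɛga], [ŋazɛg]) shows [g] unchanged in both environments, so [g] cannot be basic with [k] derived in isolation.
The underlying segment must be /k/; voiceless stops become voiced between vowels, yielding [g] there.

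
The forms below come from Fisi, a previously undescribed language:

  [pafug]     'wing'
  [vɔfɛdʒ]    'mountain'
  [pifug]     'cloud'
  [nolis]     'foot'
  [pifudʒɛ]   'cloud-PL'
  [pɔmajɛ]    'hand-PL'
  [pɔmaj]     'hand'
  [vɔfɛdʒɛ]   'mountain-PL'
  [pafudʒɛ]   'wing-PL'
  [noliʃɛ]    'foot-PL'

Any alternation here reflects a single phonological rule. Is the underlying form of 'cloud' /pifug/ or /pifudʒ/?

/pifug/

'cloud' shows [g] ~ [dʒ] at the end of the stem ([pifug] vs [pifudʒɛ]).
Compare 'mountain', with invariant [dʒ] in [vɔfɛdʒ] and [vɔfɛdʒɛ]: an analysis with underlying /dʒ/ and a rule producing [g] in isolation would wrongly predict alternation here too.
Therefore /g/ is basic and [dʒ] is derived by palatalization before a front vowel (/g/ and /s/ become palato-alveolar [dʒ] and [ʃ] before a front vowel).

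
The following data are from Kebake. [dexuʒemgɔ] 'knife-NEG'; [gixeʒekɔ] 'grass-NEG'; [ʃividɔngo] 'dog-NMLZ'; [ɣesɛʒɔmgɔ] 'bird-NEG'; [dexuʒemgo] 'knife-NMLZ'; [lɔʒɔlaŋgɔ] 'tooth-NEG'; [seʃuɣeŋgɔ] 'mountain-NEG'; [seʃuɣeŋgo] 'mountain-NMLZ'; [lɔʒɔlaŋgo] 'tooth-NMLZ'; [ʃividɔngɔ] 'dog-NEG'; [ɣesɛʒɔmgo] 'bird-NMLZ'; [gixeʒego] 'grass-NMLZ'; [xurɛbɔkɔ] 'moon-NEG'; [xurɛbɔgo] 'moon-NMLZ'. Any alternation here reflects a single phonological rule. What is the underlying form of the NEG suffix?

The NEG morpheme has two allomorphs, [-gɔ] and [-kɔ].
By contrast the NMLZ suffix keeps its initial [g] throughout — that segment must be underlying.
The NEG suffix is therefore /-kɔ/ underlyingly, with post-nasal voicing: voiceless stops become voiced after a nasal.

/-kɔ/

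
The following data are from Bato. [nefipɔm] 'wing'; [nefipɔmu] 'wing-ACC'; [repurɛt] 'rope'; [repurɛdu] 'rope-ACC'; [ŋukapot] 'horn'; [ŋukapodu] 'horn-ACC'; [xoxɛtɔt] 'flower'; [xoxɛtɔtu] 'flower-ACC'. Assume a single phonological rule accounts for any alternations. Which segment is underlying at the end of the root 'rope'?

'rope' shows [t] ~ [d] at the end of the stem ([repurɛt] vs [repurɛdu]).
The stem 'flower' ([xoxɛtɔt], [xoxɛtɔtu]) shows [t] unchanged in both environments, so [t] cannot be basic with [d] derived before the ACC suffix.
The alternation reflects word-final obstruent devoicing: voiced obstruents become voiceless word-finally. /d/ is underlying.

/d/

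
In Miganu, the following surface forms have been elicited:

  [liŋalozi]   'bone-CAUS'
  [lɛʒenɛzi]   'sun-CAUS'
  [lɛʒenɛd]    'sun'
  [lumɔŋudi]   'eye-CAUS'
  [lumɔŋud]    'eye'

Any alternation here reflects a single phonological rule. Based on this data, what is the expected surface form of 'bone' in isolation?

In [lɛʒenɛzi] and [lɛʒenɛd] the final segment of 'sun' alternates: [z] ~ [d].
But 'eye' keeps [d] in both environments ([lumɔŋudi], [lumɔŋud]), so there is no rule changing /d/ to [z] before the CAUS suffix.
The underlying segment must be /z/; voiced fricatives become stops word-finally, yielding [d] there.
From [liŋalozi] the stem 'bone' is /liŋaloz/; word-finally this yields [liŋalod].

[liŋalod]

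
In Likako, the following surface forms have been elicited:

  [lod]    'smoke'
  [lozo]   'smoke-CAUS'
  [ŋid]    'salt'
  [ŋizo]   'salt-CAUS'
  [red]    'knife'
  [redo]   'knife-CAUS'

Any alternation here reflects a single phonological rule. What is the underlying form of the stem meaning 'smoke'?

/loz/

The stem for 'smoke' ends in [d] in [lod] but [z] in [lozo].
The stem 'knife' ([red], [redo]) shows [d] unchanged in both environments, so [d] cannot be basic with [z] derived before the CAUS suffix.
The underlying segment must be /z/; voiced fricatives become stops word-finally, yielding [d] there.
So 'smoke' = /loz/.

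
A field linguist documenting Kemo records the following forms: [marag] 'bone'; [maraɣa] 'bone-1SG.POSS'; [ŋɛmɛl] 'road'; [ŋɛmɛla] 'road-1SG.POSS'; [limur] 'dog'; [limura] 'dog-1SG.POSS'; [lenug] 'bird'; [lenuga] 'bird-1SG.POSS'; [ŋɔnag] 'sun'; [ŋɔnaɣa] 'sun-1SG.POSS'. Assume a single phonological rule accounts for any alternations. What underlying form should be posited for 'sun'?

The root 'sun' surfaces as [ŋɔnag] and [ŋɔnaɣa], with a stem-final [g] ~ [ɣ] alternation.
If /g/ were underlying and a rule turned it into [ɣ] before the 1SG.POSS suffix, 'bird' would also alternate; but it has [g] in both [lenug] and [lenuga].
The alternation reflects word-final hardening: voiced fricatives become stops word-finally. /ɣ/ is underlying.

/ŋɔnaɣ/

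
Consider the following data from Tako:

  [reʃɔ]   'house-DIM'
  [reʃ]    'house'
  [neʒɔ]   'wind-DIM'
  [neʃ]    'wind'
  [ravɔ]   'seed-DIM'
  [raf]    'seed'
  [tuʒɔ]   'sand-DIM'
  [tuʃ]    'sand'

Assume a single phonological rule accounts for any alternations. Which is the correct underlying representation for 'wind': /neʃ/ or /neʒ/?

The root 'wind' surfaces as [neʒɔ] and [neʃ], with a stem-final [ʒ] ~ [ʃ] alternation.
But 'house' keeps [ʃ] in both environments ([reʃɔ], [reʃ]), so there is no rule changing /ʃ/ to [ʒ] before the DIM suffix.
The underlying segment must be /ʒ/; voiced obstruents become voiceless word-finally, yielding [ʃ] there.

/neʒ/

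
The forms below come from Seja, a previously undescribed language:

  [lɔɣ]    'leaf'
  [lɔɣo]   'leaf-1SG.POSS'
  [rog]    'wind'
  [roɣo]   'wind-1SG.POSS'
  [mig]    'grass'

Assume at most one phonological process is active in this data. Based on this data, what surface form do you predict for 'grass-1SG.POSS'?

[miɣo]

The stem for 'wind' ends in [g] in [rog] but [ɣ] in [roɣo].
Compare 'leaf', with invariant [ɣ] in [lɔɣ] and [lɔɣo]: an analysis with underlying /ɣ/ and a rule producing [g] in isolation would wrongly predict alternation here too.
So /g/ is underlying, and a rule of intervocalic spirantization — voiced stops become fricatives between vowels — gives [ɣ].
The one attested form of 'grass', [mig], shows underlying /mig/. Applying the same rule between vowels gives [miɣo].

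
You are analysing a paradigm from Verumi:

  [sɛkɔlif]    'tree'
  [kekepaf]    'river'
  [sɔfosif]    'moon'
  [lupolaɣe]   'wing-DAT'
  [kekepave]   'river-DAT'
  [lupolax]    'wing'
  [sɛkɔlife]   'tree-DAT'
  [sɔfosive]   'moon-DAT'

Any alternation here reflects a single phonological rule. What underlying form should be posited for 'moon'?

The stem for 'moon' ends in [f] in [sɔfosif] but [v] in [sɔfosive].
If /f/ were underlying and a rule turned it into [v] before the DAT suffix, 'tree' would also alternate; but it has [f] in both [sɛkɔlif] and [sɛkɔlife].
The alternation reflects word-final obstruent devoicing: voiced obstruents become voiceless word-finally. /v/ is underlying.
Hence 'moon' is /sɔfosiv/ underlyingly.

/sɔfosiv/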